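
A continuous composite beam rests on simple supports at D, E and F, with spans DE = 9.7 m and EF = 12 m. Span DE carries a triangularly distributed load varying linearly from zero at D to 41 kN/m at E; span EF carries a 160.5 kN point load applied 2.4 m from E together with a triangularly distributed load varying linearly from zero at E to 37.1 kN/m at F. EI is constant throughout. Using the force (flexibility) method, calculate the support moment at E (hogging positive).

Insert a hinge at E; M_E is the redundant, and each span becomes simply supported.
Discontinuity in slope at E on the released structure — sum the simple-span end rotations:
  span DE: triangular load, peak 41: w₀L³/(45EI) = 831.5/EI
  span EF: point load 160.5 at a = 2.4: Pab(L + b)/(6LEI) = 1109/EI
  span EF: triangular load, peak 37.1: 7w₀L³/(360EI) = 1247/EI
  relative rotation θ_0 = (831.5 + 2356)/EI = 3187/EI
A unit hogging moment at E produces rotation L₁/(3EI) + L₂/(3EI) = 7.233/EI.
Slope continuity at E: θ_0 = M_E·7.233/EI, so M_E = 3187/7.233 = 440.7 kN·m (hogging).

M_E = 440.7 kN·m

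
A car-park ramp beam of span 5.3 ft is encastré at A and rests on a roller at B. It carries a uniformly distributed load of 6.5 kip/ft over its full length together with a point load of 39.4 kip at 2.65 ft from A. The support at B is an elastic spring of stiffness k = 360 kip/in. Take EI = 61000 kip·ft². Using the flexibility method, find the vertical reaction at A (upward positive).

Remove the prop at B; the released (primary) structure is a cantilever built in at A.
Free-end deflection of the primary structure under the applied loading (downward +):
  UDL 6.5: wL⁴/(8EI) = 641.1/EI
  point load 39.4 at a = 2.65: Pa²(3L − a)/(6EI) = 611/EI
  δ_0 = 1252/EI
Tip deflection under a unit load at B: L³/(3EI) = 49.63/EI.
With EI = 61000 kip·ft²: δ_0 = 0.020527 ft and δ_{BB} = 0.000814 ft/kip.
Compatibility — the spring shortens by R_B/k under the reaction it provides: δ_0 − R_B·δ_{BB} = R_B/k. With 1/k = 1/(360×12) ft/kip = 0.000231 ft/kip, R_B = δ_0 / (δ_{BB} + 1/k) = 0.020527 / (0.000814 + 0.000231) = 19.64 kip.
Vertical equilibrium: R_A = ΣP − R_B = 73.85 − 19.64 = 54.21 kip.

R_A = 54.21 kip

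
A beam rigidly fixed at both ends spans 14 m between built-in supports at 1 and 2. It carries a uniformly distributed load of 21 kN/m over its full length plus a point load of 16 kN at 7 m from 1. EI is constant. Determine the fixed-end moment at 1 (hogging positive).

Take the two fixed-end moments M_1, M_2 as redundants; the released structure is the simple span 12.
End rotations of the released simple span under the applied load (×1/EI):
  at 1: UDL 21: wL³/(24EI) = 2401/EI
  at 2: UDL 21: wL³/(24EI) = 2401/EI
  at 1: point load 16 at a = 7: Pab(L + b)/(6LEI) = 196/EI
  at 2: point load 16 at a = 7: Pab(L + a)/(6LEI) = 196/EI
  θ_10 = 2597/EI,  θ_20 = 2597/EI
Flexibility coefficients: a unit moment at one end gives L/(3EI) there and L/(6EI) at the far end, so f₁₁ = f₂₂ = 4.667/EI and f₁₂ = f₂₁ = 2.333/EI.
Compatibility — zero rotation at each built-in end:
  4.667 M_1 + 2.333 M_2 = 2597
  2.333 M_1 + 4.667 M_2 = 2597
Solving the pair gives M_1 = 371 kN·m and M_2 = 371 kN·m (hogging).

M_1 = 371 kN·m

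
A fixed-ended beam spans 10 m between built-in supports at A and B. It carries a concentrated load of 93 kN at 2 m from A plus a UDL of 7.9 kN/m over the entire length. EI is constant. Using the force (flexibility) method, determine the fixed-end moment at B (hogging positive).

M_B = 95.59 kN·m

Take the two fixed-end moments M_A, M_B as redundants; the released structure is the simple span AB.
Simple-span end rotations at A and B under the given loads:
  at A: point load 93 at a = 2: Pab(L + b)/(6LEI) = 446.4/EI
  at B: point load 93 at a = 2: Pab(L + a)/(6LEI) = 297.6/EI
  at A: UDL 7.9: wL³/(24EI) = 329.2/EI
  at B: UDL 7.9: wL³/(24EI) = 329.2/EI
  θ_A0 = 775.6/EI,  θ_B0 = 626.8/EI
Flexibility coefficients: a unit moment at one end gives L/(3EI) there and L/(6EI) at the far end, so f₁₁ = f₂₂ = 3.333/EI and f₁₂ = f₂₁ = 1.667/EI.
Compatibility — zero rotation at each built-in end:
  3.333 M_A + 1.667 M_B = 775.6
  1.667 M_A + 3.333 M_B = 626.8
Solving the pair gives M_A = 184.9 kN·m and M_B = 95.59 kN·m (hogging).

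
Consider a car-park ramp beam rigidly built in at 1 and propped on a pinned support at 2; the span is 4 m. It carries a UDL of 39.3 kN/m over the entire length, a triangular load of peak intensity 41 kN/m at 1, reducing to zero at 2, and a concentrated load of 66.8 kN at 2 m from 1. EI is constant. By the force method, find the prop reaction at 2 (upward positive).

Remove the prop at 2; the released (primary) structure is a cantilever built in at 1.
Primary-structure tip deflection at 2 by superposition:
  UDL 39.3: wL⁴/(8EI) = 1258/EI
  triangular load, peak 41 at the fixed end: w₀L⁴/(30EI) = 349.9/EI
  point load 66.8 at a = 2: Pa²(3L − a)/(6EI) = 445.3/EI
  δ_0 = 2053/EI
Tip deflection under a unit load at 2: L³/(3EI) = 21.33/EI.
Compatibility at 2: δ_0 − R_2·δ_{22} = 0, so R_2 = 2053/21.33 = 96.22 kN.

R_2 = 96.22 kN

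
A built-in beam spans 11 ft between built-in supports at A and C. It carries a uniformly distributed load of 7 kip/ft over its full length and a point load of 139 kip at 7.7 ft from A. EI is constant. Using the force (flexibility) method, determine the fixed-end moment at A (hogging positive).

Release both end moments; the primary structure is a simply-supported span AC with redundants M_A and M_C.
End rotations of the released simple span under the applied load (×1/EI):
  at A: UDL 7: wL³/(24EI) = 388.2/EI
  at C: UDL 7: wL³/(24EI) = 388.2/EI
  at A: point load 139 at a = 7.7: Pab(L + b)/(6LEI) = 765.3/EI
  at C: point load 139 at a = 7.7: Pab(L + a)/(6LEI) = 1001/EI
  θ_A0 = 1153/EI,  θ_C0 = 1389/EI
Flexibility coefficients: a unit moment at one end gives L/(3EI) there and L/(6EI) at the far end, so f₁₁ = f₂₂ = 3.667/EI and f₁₂ = f₂₁ = 1.833/EI.
Compatibility — zero rotation at each built-in end:
  3.667 M_A + 1.833 M_C = 1153
  1.833 M_A + 3.667 M_C = 1389
Solving the pair gives M_A = 166.9 kip·ft and M_C = 295.3 kip·ft (hogging).

M_A = 166.9 kip·ft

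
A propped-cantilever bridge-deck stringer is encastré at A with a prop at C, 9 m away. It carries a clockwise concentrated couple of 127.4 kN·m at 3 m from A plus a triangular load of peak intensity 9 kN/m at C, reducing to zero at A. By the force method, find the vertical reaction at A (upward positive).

Release the roller at C. Primary structure: cantilever fixed at A.
Deflection at C on the released cantilever, summing each load's contribution:
  clockwise couple 127.4 at a = 3: M₀a(2L − a)/(2EI) = 2866/EI
  triangular load, peak 9 at the free end: 11w₀L⁴/(120EI) = 5413/EI
  δ_0 = 8279/EI
Flexibility coefficient — unit upward force at C: δ_{CC} = L³/(3EI) = 243/EI.
The prop prevents deflection at C: R_C = δ_0/δ_{CC} = 8279/243 = 34.07 kN.
Vertical equilibrium: R_A = ΣP − R_C = 40.5 − 34.07 = 6.429 kN.

R_A = 6.429 kN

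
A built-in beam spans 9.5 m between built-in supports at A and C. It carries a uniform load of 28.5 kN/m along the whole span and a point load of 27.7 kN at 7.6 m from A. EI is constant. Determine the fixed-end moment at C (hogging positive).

Release both end moments; the primary structure is a simply-supported span AC with redundants M_A and M_C.
Simple-span end rotations at A and C under the given loads:
  at A: UDL 28.5: wL³/(24EI) = 1018/EI
  at C: UDL 28.5: wL³/(24EI) = 1018/EI
  at A: point load 27.7 at a = 7.6: Pab(L + b)/(6LEI) = 80/EI
  at C: point load 27.7 at a = 7.6: Pab(L + a)/(6LEI) = 120/EI
  θ_A0 = 1098/EI,  θ_C0 = 1138/EI
Flexibility coefficients: a unit moment at one end gives L/(3EI) there and L/(6EI) at the far end, so f₁₁ = f₂₂ = 3.167/EI and f₁₂ = f₂₁ = 1.583/EI.
Compatibility — zero rotation at each built-in end:
  3.167 M_A + 1.583 M_C = 1098
  1.583 M_A + 3.167 M_C = 1138
Solving the pair gives M_A = 222.8 kN·m and M_C = 248 kN·m (hogging).

M_C = 248 kN·m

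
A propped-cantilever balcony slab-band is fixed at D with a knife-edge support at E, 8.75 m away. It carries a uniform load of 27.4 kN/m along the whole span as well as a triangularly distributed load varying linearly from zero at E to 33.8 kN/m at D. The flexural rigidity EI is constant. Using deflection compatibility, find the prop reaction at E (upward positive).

Release the roller at E. Primary structure: cantilever fixed at D.
Free-end deflection of the primary structure under the applied loading (downward +):
  UDL 27.4: wL⁴/(8EI) = 20077/EI
  triangular load, peak 33.8 at the fixed end: w₀L⁴/(30EI) = 6604/EI
  δ_0 = 26681/EI
Flexibility coefficient — unit upward force at E: δ_{EE} = L³/(3EI) = 223.3/EI.
Compatibility at E: δ_0 − R_E·δ_{EE} = 0, so R_E = 26681/223.3 = 119.5 kN.

R_E = 119.5 kN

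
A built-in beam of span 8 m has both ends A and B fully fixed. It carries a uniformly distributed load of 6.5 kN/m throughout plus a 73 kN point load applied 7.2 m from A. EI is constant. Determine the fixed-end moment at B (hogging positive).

M_B = 81.97 kN·m

Release both end moments; the primary structure is a simply-supported span AB with redundants M_A and M_B.
End rotations of the released simple span under the applied load (×1/EI):
  at A: UDL 6.5: wL³/(24EI) = 138.7/EI
  at B: UDL 6.5: wL³/(24EI) = 138.7/EI
  at A: point load 73 at a = 7.2: Pab(L + b)/(6LEI) = 77.09/EI
  at B: point load 73 at a = 7.2: Pab(L + a)/(6LEI) = 133.2/EI
  θ_A0 = 215.8/EI,  θ_B0 = 271.8/EI
Flexibility coefficients: a unit moment at one end gives L/(3EI) there and L/(6EI) at the far end, so f₁₁ = f₂₂ = 2.667/EI and f₁₂ = f₂₁ = 1.333/EI.
Compatibility — zero rotation at each built-in end:
  2.667 M_A + 1.333 M_B = 215.8
  1.333 M_A + 2.667 M_B = 271.8
Solving the pair gives M_A = 39.92 kN·m and M_B = 81.97 kN·m (hogging).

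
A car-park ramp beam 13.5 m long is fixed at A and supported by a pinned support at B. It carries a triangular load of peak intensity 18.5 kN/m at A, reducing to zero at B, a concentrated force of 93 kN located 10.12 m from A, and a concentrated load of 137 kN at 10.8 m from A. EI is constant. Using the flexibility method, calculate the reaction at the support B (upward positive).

Remove the prop at B; the released (primary) structure is a cantilever built in at A.
Free-end deflection of the primary structure under the applied loading (downward +):
  triangular load, peak 18.5 at the fixed end: w₀L⁴/(30EI) = 20483/EI
  point load 93 at a = 10.12: Pa²(3L − a)/(6EI) = 48226/EI
  point load 137 at a = 10.8: Pa²(3L − a)/(6EI) = 79099/EI
  δ_0 = 147808/EI
Flexibility coefficient — unit upward force at B: δ_{BB} = L³/(3EI) = 820.1/EI.
The prop prevents deflection at B: R_B = δ_0/δ_{BB} = 147808/820.1 = 180.2 kN.

R_B = 180.2 kN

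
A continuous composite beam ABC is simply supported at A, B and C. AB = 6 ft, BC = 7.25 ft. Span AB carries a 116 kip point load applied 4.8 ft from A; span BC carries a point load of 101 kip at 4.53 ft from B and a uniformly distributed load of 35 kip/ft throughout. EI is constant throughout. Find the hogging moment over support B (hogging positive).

Insert a hinge at B; M_B is the redundant, and each span becomes simply supported.
Discontinuity in slope at B on the released structure — sum the simple-span end rotations:
  span AB: point load 116 at a = 4.8: Pab(L + a)/(6LEI) = 200.4/EI
  span BC: point load 101 at a = 4.53: Pab(L + b)/(6LEI) = 285.2/EI
  span BC: UDL 35: wL³/(24EI) = 555.7/EI
  relative rotation θ_0 = (200.4 + 841)/EI = 1041/EI
A unit hogging moment at B produces rotation L₁/(3EI) + L₂/(3EI) = 4.417/EI.
Slope continuity at B: θ_0 = M_B·4.417/EI, so M_B = 1041/4.417 = 235.8 kip·ft (hogging).

M_B = 235.8 kip·ft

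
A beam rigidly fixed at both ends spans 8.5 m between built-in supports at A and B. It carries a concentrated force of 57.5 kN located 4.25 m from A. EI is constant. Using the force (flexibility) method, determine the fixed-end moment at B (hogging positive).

M_B = 61.09 kN·m

Take the two fixed-end moments M_A, M_B as redundants; the released structure is the simple span AB.
On the primary (simply-supported) span, the end slopes from the loading are:
  at A: point load 57.5 at a = 4.25: Pab(L + b)/(6LEI) = 259.6/EI
  at B: point load 57.5 at a = 4.25: Pab(L + a)/(6LEI) = 259.6/EI
  θ_A0 = 259.6/EI,  θ_B0 = 259.6/EI
Flexibility coefficients: a unit moment at one end gives L/(3EI) there and L/(6EI) at the far end, so f₁₁ = f₂₂ = 2.833/EI and f₁₂ = f₂₁ = 1.417/EI.
Compatibility — zero rotation at each built-in end:
  2.833 M_A + 1.417 M_B = 259.6
  1.417 M_A + 2.833 M_B = 259.6
Solving the pair gives M_A = 61.09 kN·m and M_B = 61.09 kN·m (hogging).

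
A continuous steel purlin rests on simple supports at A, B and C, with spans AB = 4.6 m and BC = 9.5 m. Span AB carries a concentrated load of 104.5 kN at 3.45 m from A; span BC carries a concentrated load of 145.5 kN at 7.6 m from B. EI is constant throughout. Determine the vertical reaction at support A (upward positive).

Release continuity at B by inserting a hinge; the redundant is the internal moment M_B. The primary structure is two simply-supported spans AB and BC.
Discontinuity in slope at B on the released structure — sum the simple-span end rotations:
  span AB: point load 104.5 at a = 3.45: Pab(L + a)/(6LEI) = 120.9/EI
  span BC: point load 145.5 at a = 7.6: Pab(L + b)/(6LEI) = 420.2/EI
  relative rotation θ_0 = (120.9 + 420.2)/EI = 541.1/EI
A unit hogging moment at B produces rotation L₁/(3EI) + L₂/(3EI) = 4.7/EI.
Slope continuity at B: θ_0 = M_B·4.7/EI, so M_B = 541.1/4.7 = 115.1 kN·m (hogging).
Span AB, ΣM about A with M_B applied at B: R_B^{AB}·4.6 = 360.5 + 115.1, so R_B^{AB} = 103.4 kN and R_A = 104.5 − 103.4 = 1.096 kN.

R_A = 1.096 kN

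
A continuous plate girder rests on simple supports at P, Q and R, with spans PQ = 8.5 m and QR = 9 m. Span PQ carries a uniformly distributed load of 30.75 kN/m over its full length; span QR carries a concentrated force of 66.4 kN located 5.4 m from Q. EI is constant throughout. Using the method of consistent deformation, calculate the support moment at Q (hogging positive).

Insert a hinge at Q; M_Q is the redundant, and each span becomes simply supported.
End slopes at the hinge Q, treating each span as simply supported:
  span PQ: UDL 30.75: wL³/(24EI) = 786.8/EI
  span QR: point load 66.4 at a = 5.4: Pab(L + b)/(6LEI) = 301.2/EI
  relative rotation θ_0 = (786.8 + 301.2)/EI = 1088/EI
A unit hogging moment at Q produces rotation L₁/(3EI) + L₂/(3EI) = 5.833/EI.
Slope continuity at Q: θ_0 = M_Q·5.833/EI, so M_Q = 1088/5.833 = 186.5 kN·m (hogging).

M_Q = 186.5 kN·m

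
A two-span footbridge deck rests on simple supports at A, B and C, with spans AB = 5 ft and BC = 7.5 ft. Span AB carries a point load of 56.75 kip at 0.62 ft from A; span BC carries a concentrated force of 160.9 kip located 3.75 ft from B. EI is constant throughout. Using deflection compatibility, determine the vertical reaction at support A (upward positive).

R_A = 21.18 kip

Take M_B as the redundant. Released structure: two simple spans AB and BC with a hinge at B.
Rotations at B on the released spans (each span's end-slope, ×1/EI):
  span AB: point load 56.75 at a = 0.62: Pab(L + a)/(6LEI) = 28.87/EI
  span BC: point load 160.9 at a = 3.75: Pab(L + b)/(6LEI) = 565.7/EI
  relative rotation θ_0 = (28.87 + 565.7)/EI = 594.5/EI
A unit hogging moment at B produces rotation L₁/(3EI) + L₂/(3EI) = 4.167/EI.
Compatibility: M_B·(L₁+L₂)/(3EI) = θ_0, giving M_B = 142.7 kip·ft (hogging).
Span AB, ΣM about A with M_B applied at B: R_B^{AB}·5 = 35.19 + 142.7, so R_B^{AB} = 35.57 kip and R_A = 56.75 − 35.57 = 21.18 kip.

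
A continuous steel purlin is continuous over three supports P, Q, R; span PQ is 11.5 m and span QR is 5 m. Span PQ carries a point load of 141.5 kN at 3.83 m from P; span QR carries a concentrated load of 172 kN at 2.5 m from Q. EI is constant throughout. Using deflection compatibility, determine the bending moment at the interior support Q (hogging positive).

M_Q = 216.8 kN·m

Release continuity at Q by inserting a hinge; the redundant is the internal moment M_Q. The primary structure is two simply-supported spans PQ and QR.
Rotations at Q on the released spans (each span's end-slope, ×1/EI):
  span PQ: point load 141.5 at a = 3.83: Pab(L + a)/(6LEI) = 923.5/EI
  span QR: point load 172 at a = 2.5: Pab(L + b)/(6LEI) = 268.8/EI
  relative rotation θ_0 = (923.5 + 268.8)/EI = 1192/EI
A unit hogging moment at Q produces rotation L₁/(3EI) + L₂/(3EI) = 5.5/EI.
Slope continuity at Q: θ_0 = M_Q·5.5/EI, so M_Q = 1192/5.5 = 216.8 kN·m (hogging).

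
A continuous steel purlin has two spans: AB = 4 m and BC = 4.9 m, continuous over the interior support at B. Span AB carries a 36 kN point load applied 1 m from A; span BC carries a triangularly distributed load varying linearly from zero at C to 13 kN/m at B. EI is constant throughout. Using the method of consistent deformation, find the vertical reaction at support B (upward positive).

R_B = 38.88 kN

Release continuity at B by inserting a hinge; the redundant is the internal moment M_B. The primary structure is two simply-supported spans AB and BC.
Rotations at B on the released spans (each span's end-slope, ×1/EI):
  span AB: point load 36 at a = 1: Pab(L + a)/(6LEI) = 22.5/EI
  span BC: triangular load, peak 13: w₀L³/(45EI) = 33.99/EI
  relative rotation θ_0 = (22.5 + 33.99)/EI = 56.49/EI
A unit hogging moment at B produces rotation L₁/(3EI) + L₂/(3EI) = 2.967/EI.
Slope continuity at B: θ_0 = M_B·2.967/EI, so M_B = 56.49/2.967 = 19.04 kN·m (hogging).
Span AB, ΣM about A with M_B applied at B: R_B^{AB}·4 = 36 + 19.04, so R_B^{AB} = 13.76 kN and R_A = 36 − 13.76 = 22.24 kN.
Span BC, ΣM about C: R_B^{BC}·4.9 = 104 + 19.04, so R_B^{BC} = 25.12 kN and R_C = 31.85 − 25.12 = 6.731 kN.
R_B = 13.76 + 25.12 = 38.88 kN.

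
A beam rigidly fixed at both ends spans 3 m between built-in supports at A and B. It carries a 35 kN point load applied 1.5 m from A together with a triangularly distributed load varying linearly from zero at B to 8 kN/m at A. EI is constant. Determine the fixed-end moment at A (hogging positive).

M_A = 16.73 kN·m

Take the two fixed-end moments M_A, M_B as redundants; the released structure is the simple span AB.
End rotations of the released simple span under the applied load (×1/EI):
  at A: point load 35 at a = 1.5: Pab(L + b)/(6LEI) = 19.69/EI
  at B: point load 35 at a = 1.5: Pab(L + a)/(6LEI) = 19.69/EI
  at A: triangular load, peak 8: w₀L³/(45EI) = 4.8/EI
  at B: triangular load, peak 8: 7w₀L³/(360EI) = 4.2/EI
  θ_A0 = 24.49/EI,  θ_B0 = 23.89/EI
Flexibility coefficients: a unit moment at one end gives L/(3EI) there and L/(6EI) at the far end, so f₁₁ = f₂₂ = 1/EI and f₁₂ = f₂₁ = 0.5/EI.
Compatibility — zero rotation at each built-in end:
  1 M_A + 0.5 M_B = 24.49
  0.5 M_A + 1 M_B = 23.89
Solving the pair gives M_A = 16.73 kN·m and M_B = 15.53 kN·m (hogging).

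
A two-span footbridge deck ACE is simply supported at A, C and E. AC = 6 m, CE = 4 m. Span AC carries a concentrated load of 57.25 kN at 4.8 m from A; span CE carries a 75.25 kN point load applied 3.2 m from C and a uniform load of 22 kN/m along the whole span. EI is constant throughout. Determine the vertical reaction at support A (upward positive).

R_A = 1.644 kN

Take M_C as the redundant. Released structure: two simple spans AC and CE with a hinge at C.
End slopes at the hinge C, treating each span as simply supported:
  span AC: point load 57.25 at a = 4.8: Pab(L + a)/(6LEI) = 98.93/EI
  span CE: point load 75.25 at a = 3.2: Pab(L + b)/(6LEI) = 38.53/EI
  span CE: UDL 22: wL³/(24EI) = 58.67/EI
  relative rotation θ_0 = (98.93 + 97.19)/EI = 196.1/EI
A unit hogging moment at C produces rotation L₁/(3EI) + L₂/(3EI) = 3.333/EI.
Slope continuity at C: θ_0 = M_C·3.333/EI, so M_C = 196.1/3.333 = 58.84 kN·m (hogging).
Span AC, ΣM about A with M_C applied at C: R_C^{AC}·6 = 274.8 + 58.84, so R_C^{AC} = 55.61 kN and R_A = 57.25 − 55.61 = 1.644 kN.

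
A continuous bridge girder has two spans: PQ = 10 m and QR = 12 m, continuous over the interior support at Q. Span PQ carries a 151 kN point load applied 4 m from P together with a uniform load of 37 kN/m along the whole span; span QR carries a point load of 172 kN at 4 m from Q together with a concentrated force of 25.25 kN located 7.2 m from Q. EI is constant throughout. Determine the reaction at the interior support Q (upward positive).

R_Q = 473.2 kN

Insert a hinge at Q; M_Q is the redundant, and each span becomes simply supported.
End slopes at the hinge Q, treating each span as simply supported:
  span PQ: point load 151 at a = 4: Pab(L + a)/(6LEI) = 845.6/EI
  span PQ: UDL 37: wL³/(24EI) = 1542/EI
  span QR: point load 172 at a = 4: Pab(L + b)/(6LEI) = 1529/EI
  span QR: point load 25.25 at a = 7.2: Pab(L + b)/(6LEI) = 203.6/EI
  relative rotation θ_0 = (2387 + 1733)/EI = 4120/EI
A unit hogging moment at Q produces rotation L₁/(3EI) + L₂/(3EI) = 7.333/EI.
Compatibility: M_Q·(L₁+L₂)/(3EI) = θ_0, giving M_Q = 561.8 kN·m (hogging).
Span PQ, ΣM about P with M_Q applied at Q: R_Q^{PQ}·10 = 2454 + 561.8, so R_Q^{PQ} = 301.6 kN and R_P = 521 − 301.6 = 219.4 kN.
Span QR, ΣM about R: R_Q^{QR}·12 = 1497 + 561.8, so R_Q^{QR} = 171.6 kN and R_R = 197.2 − 171.6 = 25.67 kN.
R_Q = 301.6 + 171.6 = 473.2 kN.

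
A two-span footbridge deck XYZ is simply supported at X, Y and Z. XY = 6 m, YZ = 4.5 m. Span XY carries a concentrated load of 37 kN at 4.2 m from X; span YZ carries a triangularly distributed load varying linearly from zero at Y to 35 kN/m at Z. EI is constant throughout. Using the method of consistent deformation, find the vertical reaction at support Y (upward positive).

R_Y = 67.85 kN

Release continuity at Y by inserting a hinge; the redundant is the internal moment M_Y. The primary structure is two simply-supported spans XY and YZ.
Rotations at Y on the released spans (each span's end-slope, ×1/EI):
  span XY: point load 37 at a = 4.2: Pab(L + a)/(6LEI) = 79.25/EI
  span YZ: triangular load, peak 35: 7w₀L³/(360EI) = 62.02/EI
  relative rotation θ_0 = (79.25 + 62.02)/EI = 141.3/EI
A unit hogging moment at Y produces rotation L₁/(3EI) + L₂/(3EI) = 3.5/EI.
Slope continuity at Y: θ_0 = M_Y·3.5/EI, so M_Y = 141.3/3.5 = 40.36 kN·m (hogging).
Span XY, ΣM about X with M_Y applied at Y: R_Y^{XY}·6 = 155.4 + 40.36, so R_Y^{XY} = 32.63 kN and R_X = 37 − 32.63 = 4.373 kN.
Span YZ, ΣM about Z: R_Y^{YZ}·4.5 = 118.1 + 40.36, so R_Y^{YZ} = 35.22 kN and R_Z = 78.75 − 35.22 = 43.53 kN.
R_Y = 32.63 + 35.22 = 67.85 kN.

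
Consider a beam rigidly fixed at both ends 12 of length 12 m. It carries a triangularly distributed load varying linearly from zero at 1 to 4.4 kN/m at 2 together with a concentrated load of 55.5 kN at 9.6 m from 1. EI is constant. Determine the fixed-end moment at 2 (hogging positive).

Release both end moments; the primary structure is a simply-supported span 12 with redundants M_1 and M_2.
On the primary (simply-supported) span, the end slopes from the loading are:
  at 1: triangular load, peak 4.4: 7w₀L³/(360EI) = 147.8/EI
  at 2: triangular load, peak 4.4: w₀L³/(45EI) = 169/EI
  at 1: point load 55.5 at a = 9.6: Pab(L + b)/(6LEI) = 255.7/EI
  at 2: point load 55.5 at a = 9.6: Pab(L + a)/(6LEI) = 383.6/EI
  θ_10 = 403.6/EI,  θ_20 = 552.6/EI
Flexibility coefficients: a unit moment at one end gives L/(3EI) there and L/(6EI) at the far end, so f₁₁ = f₂₂ = 4/EI and f₁₂ = f₂₁ = 2/EI.
Compatibility — zero rotation at each built-in end:
  4 M_1 + 2 M_2 = 403.6
  2 M_1 + 4 M_2 = 552.6
Solving the pair gives M_1 = 42.43 kN·m and M_2 = 116.9 kN·m (hogging).

M_2 = 116.9 kN·m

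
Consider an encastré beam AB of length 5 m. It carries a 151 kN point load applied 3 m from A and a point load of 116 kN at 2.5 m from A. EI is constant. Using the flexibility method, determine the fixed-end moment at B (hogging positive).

M_B = 181.2 kN·m

Take the two fixed-end moments M_A, M_B as redundants; the released structure is the simple span AB.
On the primary (simply-supported) span, the end slopes from the loading are:
  at A: point load 151 at a = 3: Pab(L + b)/(6LEI) = 211.4/EI
  at B: point load 151 at a = 3: Pab(L + a)/(6LEI) = 241.6/EI
  at A: point load 116 at a = 2.5: Pab(L + b)/(6LEI) = 181.2/EI
  at B: point load 116 at a = 2.5: Pab(L + a)/(6LEI) = 181.2/EI
  θ_A0 = 392.6/EI,  θ_B0 = 422.9/EI
Flexibility coefficients: a unit moment at one end gives L/(3EI) there and L/(6EI) at the far end, so f₁₁ = f₂₂ = 1.667/EI and f₁₂ = f₂₁ = 0.8333/EI.
Compatibility — zero rotation at each built-in end:
  1.667 M_A + 0.8333 M_B = 392.6
  0.8333 M_A + 1.667 M_B = 422.9
Solving the pair gives M_A = 145 kN·m and M_B = 181.2 kN·m (hogging).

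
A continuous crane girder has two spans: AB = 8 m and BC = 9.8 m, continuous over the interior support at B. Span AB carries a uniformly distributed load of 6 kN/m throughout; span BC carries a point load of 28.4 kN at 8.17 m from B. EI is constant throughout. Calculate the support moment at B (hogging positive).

M_B = 33.96 kN·m

Release continuity at B by inserting a hinge; the redundant is the internal moment M_B. The primary structure is two simply-supported spans AB and BC.
End slopes at the hinge B, treating each span as simply supported:
  span AB: UDL 6: wL³/(24EI) = 128/EI
  span BC: point load 28.4 at a = 8.17: Pab(L + b)/(6LEI) = 73.52/EI
  relative rotation θ_0 = (128 + 73.52)/EI = 201.5/EI
A unit hogging moment at B produces rotation L₁/(3EI) + L₂/(3EI) = 5.933/EI.
Slope continuity at B: θ_0 = M_B·5.933/EI, so M_B = 201.5/5.933 = 33.96 kN·m (hogging).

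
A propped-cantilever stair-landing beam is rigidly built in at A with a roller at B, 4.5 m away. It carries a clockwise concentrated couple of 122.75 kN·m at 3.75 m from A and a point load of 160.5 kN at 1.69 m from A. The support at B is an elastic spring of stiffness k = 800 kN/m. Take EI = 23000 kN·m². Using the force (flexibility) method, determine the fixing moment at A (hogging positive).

Release the roller at B. Primary structure: cantilever fixed at A.
Primary-structure tip deflection at B by superposition:
  clockwise couple 122.75 at a = 3.75: M₀a(2L − a)/(2EI) = 1208/EI
  point load 160.5 at a = 1.69: Pa²(3L − a)/(6EI) = 902.3/EI
  δ_0 = 2111/EI
Flexibility coefficient — unit upward force at B: δ_{BB} = L³/(3EI) = 30.38/EI.
With EI = 23000 kN·m²: δ_0 = 0.091766 m and δ_{BB} = 0.001321 m/kN.
Compatibility — the spring shortens by R_B/k under the reaction it provides: δ_0 − R_B·δ_{BB} = R_B/k. With 1/k = 0.00125 m/kN, R_B = δ_0 / (δ_{BB} + 1/k) = 0.091766 / (0.001321 + 0.00125) = 35.7 kN.
Moment equilibrium about A: M_A = Σ(load moments about A) − R_B·L = 394 − 35.7×4.5 = 233.4 kN·m.

M_A = 233.4 kN·m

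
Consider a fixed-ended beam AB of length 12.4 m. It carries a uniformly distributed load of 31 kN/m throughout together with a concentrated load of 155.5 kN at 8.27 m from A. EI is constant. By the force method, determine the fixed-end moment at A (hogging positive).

Take the two fixed-end moments M_A, M_B as redundants; the released structure is the simple span AB.
On the primary (simply-supported) span, the end slopes from the loading are:
  at A: UDL 31: wL³/(24EI) = 2463/EI
  at B: UDL 31: wL³/(24EI) = 2463/EI
  at A: point load 155.5 at a = 8.27: Pab(L + b)/(6LEI) = 1180/EI
  at B: point load 155.5 at a = 8.27: Pab(L + a)/(6LEI) = 1476/EI
  θ_A0 = 3643/EI,  θ_B0 = 3938/EI
Flexibility coefficients: a unit moment at one end gives L/(3EI) there and L/(6EI) at the far end, so f₁₁ = f₂₂ = 4.133/EI and f₁₂ = f₂₁ = 2.067/EI.
Compatibility — zero rotation at each built-in end:
  4.133 M_A + 2.067 M_B = 3643
  2.067 M_A + 4.133 M_B = 3938
Solving the pair gives M_A = 539.9 kN·m and M_B = 682.9 kN·m (hogging).

M_A = 539.9 kN·m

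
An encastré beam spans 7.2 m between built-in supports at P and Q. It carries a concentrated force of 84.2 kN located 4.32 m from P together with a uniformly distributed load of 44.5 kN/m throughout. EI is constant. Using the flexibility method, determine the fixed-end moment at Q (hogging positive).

Take the two fixed-end moments M_P, M_Q as redundants; the released structure is the simple span PQ.
On the primary (simply-supported) span, the end slopes from the loading are:
  at P: point load 84.2 at a = 4.32: Pab(L + b)/(6LEI) = 244.4/EI
  at Q: point load 84.2 at a = 4.32: Pab(L + a)/(6LEI) = 279.4/EI
  at P: UDL 44.5: wL³/(24EI) = 692.1/EI
  at Q: UDL 44.5: wL³/(24EI) = 692.1/EI
  θ_P0 = 936.5/EI,  θ_Q0 = 971.4/EI
Flexibility coefficients: a unit moment at one end gives L/(3EI) there and L/(6EI) at the far end, so f₁₁ = f₂₂ = 2.4/EI and f₁₂ = f₂₁ = 1.2/EI.
Compatibility — zero rotation at each built-in end:
  2.4 M_P + 1.2 M_Q = 936.5
  1.2 M_P + 2.4 M_Q = 971.4
Solving the pair gives M_P = 250.4 kN·m and M_Q = 279.5 kN·m (hogging).

M_Q = 279.5 kN·m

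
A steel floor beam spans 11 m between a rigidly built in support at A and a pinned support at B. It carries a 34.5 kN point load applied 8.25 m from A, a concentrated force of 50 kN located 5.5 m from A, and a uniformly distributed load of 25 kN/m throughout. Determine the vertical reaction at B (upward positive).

R_B = 140.6 kN

Choose R_B as the redundant. The primary structure is the cantilever fixed at A.
Free-end deflection of the primary structure under the applied loading (downward +):
  point load 34.5 at a = 8.25: Pa²(3L − a)/(6EI) = 9686/EI
  point load 50 at a = 5.5: Pa²(3L − a)/(6EI) = 6932/EI
  UDL 25: wL⁴/(8EI) = 45753/EI
  δ_0 = 62372/EI
Tip deflection under a unit load at B: L³/(3EI) = 443.7/EI.
The prop prevents deflection at B: R_B = δ_0/δ_{BB} = 62372/443.7 = 140.6 kN.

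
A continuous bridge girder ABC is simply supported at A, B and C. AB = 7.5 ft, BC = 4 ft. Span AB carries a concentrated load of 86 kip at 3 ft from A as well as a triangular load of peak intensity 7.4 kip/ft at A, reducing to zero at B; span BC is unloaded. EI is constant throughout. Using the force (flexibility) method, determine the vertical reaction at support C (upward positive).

Take M_B as the redundant. Released structure: two simple spans AB and BC with a hinge at B.
Discontinuity in slope at B on the released structure — sum the simple-span end rotations:
  span AB: point load 86 at a = 3: Pab(L + a)/(6LEI) = 270.9/EI
  span AB: triangular load, peak 7.4: 7w₀L³/(360EI) = 60.7/EI
  relative rotation θ_0 = (331.6 + 0)/EI = 331.6/EI
A unit hogging moment at B produces rotation L₁/(3EI) + L₂/(3EI) = 3.833/EI.
Compatibility: M_B·(L₁+L₂)/(3EI) = θ_0, giving M_B = 86.51 kip·ft (hogging).
Span BC, ΣM about C: R_B^{BC}·4 = 0 + 86.51, so R_B^{BC} = 21.63 kip and R_C = 0 − 21.63 = -21.63 kip.

R_C = -21.63 kip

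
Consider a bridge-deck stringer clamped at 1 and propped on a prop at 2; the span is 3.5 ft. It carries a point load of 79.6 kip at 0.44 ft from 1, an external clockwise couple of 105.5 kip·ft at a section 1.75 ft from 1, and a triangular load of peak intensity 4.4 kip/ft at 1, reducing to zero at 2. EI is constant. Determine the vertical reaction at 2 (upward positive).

Choose R_2 as the redundant. The primary structure is the cantilever fixed at 1.
Free-end deflection of the primary structure under the applied loading (downward +):
  point load 79.6 at a = 0.44: Pa²(3L − a)/(6EI) = 25.84/EI
  clockwise couple 105.5 at a = 1.75: M₀a(2L − a)/(2EI) = 484.6/EI
  triangular load, peak 4.4 at the fixed end: w₀L⁴/(30EI) = 22.01/EI
  δ_0 = 532.5/EI
Flexibility coefficient — unit upward force at 2: δ_{22} = L³/(3EI) = 14.29/EI.
The prop prevents deflection at 2: R_2 = δ_0/δ_{22} = 532.5/14.29 = 37.26 kip.

R_2 = 37.26 kip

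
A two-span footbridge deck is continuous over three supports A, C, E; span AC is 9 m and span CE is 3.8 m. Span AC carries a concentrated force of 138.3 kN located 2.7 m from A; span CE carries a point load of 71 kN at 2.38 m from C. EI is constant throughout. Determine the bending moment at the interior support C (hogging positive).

Release continuity at C by inserting a hinge; the redundant is the internal moment M_C. The primary structure is two simply-supported spans AC and CE.
End slopes at the hinge C, treating each span as simply supported:
  span AC: point load 138.3 at a = 2.7: Pab(L + a)/(6LEI) = 509.7/EI
  span CE: point load 71 at a = 2.38: Pab(L + b)/(6LEI) = 54.94/EI
  relative rotation θ_0 = (509.7 + 54.94)/EI = 564.6/EI
A unit hogging moment at C produces rotation L₁/(3EI) + L₂/(3EI) = 4.267/EI.
Slope continuity at C: θ_0 = M_C·4.267/EI, so M_C = 564.6/4.267 = 132.3 kN·m (hogging).

M_C = 132.3 kN·m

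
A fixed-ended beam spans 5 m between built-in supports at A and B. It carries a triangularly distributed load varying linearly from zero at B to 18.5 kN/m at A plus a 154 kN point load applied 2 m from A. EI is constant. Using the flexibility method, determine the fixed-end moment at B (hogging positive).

Release both end moments; the primary structure is a simply-supported span AB with redundants M_A and M_B.
On the primary (simply-supported) span, the end slopes from the loading are:
  at A: triangular load, peak 18.5: w₀L³/(45EI) = 51.39/EI
  at B: triangular load, peak 18.5: 7w₀L³/(360EI) = 44.97/EI
  at A: point load 154 at a = 2: Pab(L + b)/(6LEI) = 246.4/EI
  at B: point load 154 at a = 2: Pab(L + a)/(6LEI) = 215.6/EI
  θ_A0 = 297.8/EI,  θ_B0 = 260.6/EI
Flexibility coefficients: a unit moment at one end gives L/(3EI) there and L/(6EI) at the far end, so f₁₁ = f₂₂ = 1.667/EI and f₁₂ = f₂₁ = 0.8333/EI.
Compatibility — zero rotation at each built-in end:
  1.667 M_A + 0.8333 M_B = 297.8
  0.8333 M_A + 1.667 M_B = 260.6
Solving the pair gives M_A = 134 kN·m and M_B = 89.34 kN·m (hogging).

M_B = 89.34 kN·m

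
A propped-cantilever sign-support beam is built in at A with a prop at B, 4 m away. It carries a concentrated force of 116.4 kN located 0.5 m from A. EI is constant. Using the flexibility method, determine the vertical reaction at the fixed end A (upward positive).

Release the roller at B. Primary structure: cantilever fixed at A.
Deflection at B on the released cantilever, summing each load's contribution:
  point load 116.4 at a = 0.5: Pa²(3L − a)/(6EI) = 55.77/EI
Flexibility coefficient — unit upward force at B: δ_{BB} = L³/(3EI) = 21.33/EI.
Compatibility at B: δ_0 − R_B·δ_{BB} = 0, so R_B = 55.77/21.33 = 2.614 kN.
Vertical equilibrium: R_A = ΣP − R_B = 116.4 − 2.614 = 113.8 kN.

R_A = 113.8 kN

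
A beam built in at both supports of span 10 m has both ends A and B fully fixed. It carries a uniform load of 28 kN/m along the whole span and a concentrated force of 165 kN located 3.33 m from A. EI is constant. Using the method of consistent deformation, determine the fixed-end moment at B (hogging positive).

M_B = 355.4 kN·m

Take the two fixed-end moments M_A, M_B as redundants; the released structure is the simple span AB.
Simple-span end rotations at A and B under the given loads:
  at A: UDL 28: wL³/(24EI) = 1167/EI
  at B: UDL 28: wL³/(24EI) = 1167/EI
  at A: point load 165 at a = 3.33: Pab(L + b)/(6LEI) = 1018/EI
  at B: point load 165 at a = 3.33: Pab(L + a)/(6LEI) = 814.2/EI
  θ_A0 = 2185/EI,  θ_B0 = 1981/EI
Flexibility coefficients: a unit moment at one end gives L/(3EI) there and L/(6EI) at the far end, so f₁₁ = f₂₂ = 3.333/EI and f₁₂ = f₂₁ = 1.667/EI.
Compatibility — zero rotation at each built-in end:
  3.333 M_A + 1.667 M_B = 2185
  1.667 M_A + 3.333 M_B = 1981
Solving the pair gives M_A = 477.8 kN·m and M_B = 355.4 kN·m (hogging).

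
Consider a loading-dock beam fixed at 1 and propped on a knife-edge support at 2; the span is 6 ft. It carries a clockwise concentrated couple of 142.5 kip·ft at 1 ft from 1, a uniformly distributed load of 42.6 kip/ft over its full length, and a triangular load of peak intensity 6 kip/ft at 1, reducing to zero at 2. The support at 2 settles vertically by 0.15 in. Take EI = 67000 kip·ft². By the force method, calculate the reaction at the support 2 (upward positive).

Take the reaction at 2 as the redundant and release it; the primary structure is a cantilever fixed at 1.
Deflection at 2 on the released cantilever, summing each load's contribution:
  clockwise couple 142.5 at a = 1: M₀a(2L − a)/(2EI) = 783.8/EI
  UDL 42.6: wL⁴/(8EI) = 6901/EI
  triangular load, peak 6 at the fixed end: w₀L⁴/(30EI) = 259.2/EI
  δ_0 = 7944/EI
Tip deflection under a unit load at 2: L³/(3EI) = 72/EI.
With EI = 67000 kip·ft²: δ_0 = 0.11857 ft and δ_{22} = 0.001075 ft/kip.
Compatibility — the beam at 2 must follow the support down by 0.0125 ft: δ_0 − R_2·δ_{22} = 0.0125, so R_2 = (0.11857 − 0.0125)/0.001075 = 98.7 kip.

R_2 = 98.7 kip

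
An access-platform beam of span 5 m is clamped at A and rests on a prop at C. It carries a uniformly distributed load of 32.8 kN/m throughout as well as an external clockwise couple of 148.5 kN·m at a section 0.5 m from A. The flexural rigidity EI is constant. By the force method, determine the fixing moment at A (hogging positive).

M_A = 208.7 kN·m

Remove the prop at C; the released (primary) structure is a cantilever built in at A.
Downward deflection at the released point C due to the loads:
  UDL 32.8: wL⁴/(8EI) = 2562/EI
  clockwise couple 148.5 at a = 0.5: M₀a(2L − a)/(2EI) = 352.7/EI
  δ_0 = 2915/EI
Tip deflection under a unit load at C: L³/(3EI) = 41.67/EI.
Compatibility at C: δ_0 − R_C·δ_{CC} = 0, so R_C = 2915/41.67 = 69.96 kN.
Moment equilibrium about A: M_A = Σ(load moments about A) − R_C·L = 558.5 − 69.96×5 = 208.7 kN·m.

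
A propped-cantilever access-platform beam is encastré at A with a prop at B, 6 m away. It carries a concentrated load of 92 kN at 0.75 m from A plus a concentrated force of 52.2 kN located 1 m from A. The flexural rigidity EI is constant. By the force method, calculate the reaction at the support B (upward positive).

R_B = 4.121 kN

Take the reaction at B as the redundant and release it; the primary structure is a cantilever fixed at A.
Deflection at B on the released cantilever, summing each load's contribution:
  point load 92 at a = 0.75: Pa²(3L − a)/(6EI) = 148.8/EI
  point load 52.2 at a = 1: Pa²(3L − a)/(6EI) = 147.9/EI
  δ_0 = 296.7/EI
Tip deflection under a unit load at B: L³/(3EI) = 72/EI.
Compatibility at B: δ_0 − R_B·δ_{BB} = 0, so R_B = 296.7/72 = 4.121 kN.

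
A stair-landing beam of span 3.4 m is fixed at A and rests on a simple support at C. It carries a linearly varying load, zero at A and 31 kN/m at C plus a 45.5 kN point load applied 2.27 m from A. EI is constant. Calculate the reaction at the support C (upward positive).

R_C = 52.64 kN

Remove the prop at C; the released (primary) structure is a cantilever built in at A.
Primary-structure tip deflection at C by superposition:
  triangular load, peak 31 at the free end: 11w₀L⁴/(120EI) = 379.7/EI
  point load 45.5 at a = 2.27: Pa²(3L − a)/(6EI) = 309.9/EI
  δ_0 = 689.6/EI
Flexibility coefficient — unit upward force at C: δ_{CC} = L³/(3EI) = 13.1/EI.
The prop prevents deflection at C: R_C = δ_0/δ_{CC} = 689.6/13.1 = 52.64 kN.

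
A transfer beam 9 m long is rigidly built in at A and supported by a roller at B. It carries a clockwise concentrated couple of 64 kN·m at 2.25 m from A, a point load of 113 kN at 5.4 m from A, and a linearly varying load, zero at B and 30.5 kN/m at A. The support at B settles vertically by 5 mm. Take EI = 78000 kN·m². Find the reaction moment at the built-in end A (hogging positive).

Choose R_B as the redundant. The primary structure is the cantilever fixed at A.
Primary-structure tip deflection at B by superposition:
  clockwise couple 64 at a = 2.25: M₀a(2L − a)/(2EI) = 1134/EI
  point load 113 at a = 5.4: Pa²(3L − a)/(6EI) = 11862/EI
  triangular load, peak 30.5 at the fixed end: w₀L⁴/(30EI) = 6670/EI
  δ_0 = 19667/EI
Tip deflection under a unit load at B: L³/(3EI) = 243/EI.
With EI = 78000 kN·m²: δ_0 = 0.25214 m and δ_{BB} = 0.003115 m/kN.
Compatibility — the beam at B must follow the support down by 0.005 m: δ_0 − R_B·δ_{BB} = 0.005, so R_B = (0.25214 − 0.005)/0.003115 = 79.33 kN.
Moment equilibrium about A: M_A = Σ(load moments about A) − R_B·L = 1086 − 79.33×9 = 372 kN·m.

M_A = 372 kN·m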